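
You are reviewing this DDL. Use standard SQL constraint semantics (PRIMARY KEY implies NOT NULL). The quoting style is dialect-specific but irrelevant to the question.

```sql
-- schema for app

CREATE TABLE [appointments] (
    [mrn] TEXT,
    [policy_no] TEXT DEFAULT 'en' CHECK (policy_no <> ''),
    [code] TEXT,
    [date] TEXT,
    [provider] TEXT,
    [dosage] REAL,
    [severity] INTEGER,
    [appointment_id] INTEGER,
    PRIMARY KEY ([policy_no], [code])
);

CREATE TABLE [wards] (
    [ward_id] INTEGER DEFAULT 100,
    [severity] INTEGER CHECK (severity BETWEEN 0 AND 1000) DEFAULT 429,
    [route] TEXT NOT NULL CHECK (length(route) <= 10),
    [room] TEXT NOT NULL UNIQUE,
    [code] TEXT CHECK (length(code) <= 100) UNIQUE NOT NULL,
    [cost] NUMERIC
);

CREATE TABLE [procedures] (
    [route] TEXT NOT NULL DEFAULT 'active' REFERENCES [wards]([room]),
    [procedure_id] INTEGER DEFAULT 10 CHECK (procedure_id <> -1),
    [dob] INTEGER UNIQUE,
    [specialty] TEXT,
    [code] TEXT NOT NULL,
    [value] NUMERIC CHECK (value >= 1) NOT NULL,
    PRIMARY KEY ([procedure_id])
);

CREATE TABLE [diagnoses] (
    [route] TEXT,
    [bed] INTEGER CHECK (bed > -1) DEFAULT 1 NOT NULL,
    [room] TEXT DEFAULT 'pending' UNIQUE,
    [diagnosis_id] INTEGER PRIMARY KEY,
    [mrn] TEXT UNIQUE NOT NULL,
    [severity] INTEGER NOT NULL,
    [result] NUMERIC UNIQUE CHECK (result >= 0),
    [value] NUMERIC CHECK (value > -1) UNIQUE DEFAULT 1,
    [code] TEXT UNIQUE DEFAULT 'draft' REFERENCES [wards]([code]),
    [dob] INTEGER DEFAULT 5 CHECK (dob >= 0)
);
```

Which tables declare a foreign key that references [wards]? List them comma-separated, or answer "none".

- procedures.route references wards(room).
- diagnoses.code references wards(code).

procedures, diagnoses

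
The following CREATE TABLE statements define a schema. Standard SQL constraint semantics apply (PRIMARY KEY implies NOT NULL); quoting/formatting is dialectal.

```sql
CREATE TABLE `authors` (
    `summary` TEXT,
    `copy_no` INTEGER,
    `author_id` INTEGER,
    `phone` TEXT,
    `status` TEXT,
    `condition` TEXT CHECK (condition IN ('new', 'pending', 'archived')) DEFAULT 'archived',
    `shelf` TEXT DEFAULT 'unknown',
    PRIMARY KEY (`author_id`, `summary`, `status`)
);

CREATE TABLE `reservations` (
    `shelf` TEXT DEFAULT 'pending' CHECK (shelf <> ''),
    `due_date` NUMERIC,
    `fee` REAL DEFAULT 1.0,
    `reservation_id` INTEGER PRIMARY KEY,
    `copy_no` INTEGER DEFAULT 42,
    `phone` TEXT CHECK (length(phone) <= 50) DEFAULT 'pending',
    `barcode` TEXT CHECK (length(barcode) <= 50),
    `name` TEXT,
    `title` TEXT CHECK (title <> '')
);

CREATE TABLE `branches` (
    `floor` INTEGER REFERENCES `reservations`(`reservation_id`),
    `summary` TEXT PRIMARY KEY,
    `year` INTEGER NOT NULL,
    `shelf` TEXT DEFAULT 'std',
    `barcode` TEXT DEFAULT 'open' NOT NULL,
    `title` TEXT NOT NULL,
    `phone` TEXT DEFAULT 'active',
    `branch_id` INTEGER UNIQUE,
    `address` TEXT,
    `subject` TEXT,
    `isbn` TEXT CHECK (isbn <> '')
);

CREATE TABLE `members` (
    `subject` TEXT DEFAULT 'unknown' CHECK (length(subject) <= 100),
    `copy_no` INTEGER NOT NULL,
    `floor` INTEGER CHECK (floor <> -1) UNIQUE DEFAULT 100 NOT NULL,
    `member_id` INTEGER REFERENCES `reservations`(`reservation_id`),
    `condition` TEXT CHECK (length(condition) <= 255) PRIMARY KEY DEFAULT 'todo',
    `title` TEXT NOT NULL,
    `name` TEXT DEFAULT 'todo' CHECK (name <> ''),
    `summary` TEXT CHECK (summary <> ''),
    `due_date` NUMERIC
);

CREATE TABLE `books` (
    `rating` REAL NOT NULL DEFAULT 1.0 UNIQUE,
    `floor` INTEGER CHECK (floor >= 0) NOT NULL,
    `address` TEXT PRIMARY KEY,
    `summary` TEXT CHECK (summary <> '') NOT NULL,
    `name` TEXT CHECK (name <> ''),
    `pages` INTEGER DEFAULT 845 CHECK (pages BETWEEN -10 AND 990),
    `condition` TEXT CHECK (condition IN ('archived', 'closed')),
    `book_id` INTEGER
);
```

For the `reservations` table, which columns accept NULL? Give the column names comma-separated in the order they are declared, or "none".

shelf, due_date, fee, copy_no, phone, barcode, name, title

- shelf: CHECK does not forbid NULL (a CHECK constraint passes when its expression is NULL) → nullable.
- due_date: no NOT NULL constraint applies → nullable.
- fee: DEFAULT only fills an omitted column; an explicit NULL is still allowed → nullable.
- reservation_id: part of the PRIMARY KEY, which implies NOT NULL → not nullable.
- copy_no: DEFAULT only fills an omitted column; an explicit NULL is still allowed → nullable.
- phone: CHECK does not forbid NULL (a CHECK constraint passes when its expression is NULL) → nullable.
- barcode: CHECK does not forbid NULL (a CHECK constraint passes when its expression is NULL) → nullable.
- name: no NOT NULL constraint applies → nullable.
- title: CHECK does not forbid NULL (a CHECK constraint passes when its expression is NULL) → nullable.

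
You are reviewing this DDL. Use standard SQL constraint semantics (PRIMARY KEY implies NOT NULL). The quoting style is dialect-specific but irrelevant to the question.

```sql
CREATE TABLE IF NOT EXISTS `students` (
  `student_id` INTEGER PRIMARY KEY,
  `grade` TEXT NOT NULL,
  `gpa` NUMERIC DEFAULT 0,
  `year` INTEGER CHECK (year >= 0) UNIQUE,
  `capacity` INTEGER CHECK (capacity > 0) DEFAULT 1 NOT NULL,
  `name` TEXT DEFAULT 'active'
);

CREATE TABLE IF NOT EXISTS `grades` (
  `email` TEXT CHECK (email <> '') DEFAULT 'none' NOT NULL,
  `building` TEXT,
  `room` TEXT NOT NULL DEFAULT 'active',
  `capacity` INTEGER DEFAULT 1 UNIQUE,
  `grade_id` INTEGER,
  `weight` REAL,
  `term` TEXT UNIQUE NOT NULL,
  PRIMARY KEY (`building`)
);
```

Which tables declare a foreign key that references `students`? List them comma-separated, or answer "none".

No REFERENCES clause anywhere in the schema names students.

none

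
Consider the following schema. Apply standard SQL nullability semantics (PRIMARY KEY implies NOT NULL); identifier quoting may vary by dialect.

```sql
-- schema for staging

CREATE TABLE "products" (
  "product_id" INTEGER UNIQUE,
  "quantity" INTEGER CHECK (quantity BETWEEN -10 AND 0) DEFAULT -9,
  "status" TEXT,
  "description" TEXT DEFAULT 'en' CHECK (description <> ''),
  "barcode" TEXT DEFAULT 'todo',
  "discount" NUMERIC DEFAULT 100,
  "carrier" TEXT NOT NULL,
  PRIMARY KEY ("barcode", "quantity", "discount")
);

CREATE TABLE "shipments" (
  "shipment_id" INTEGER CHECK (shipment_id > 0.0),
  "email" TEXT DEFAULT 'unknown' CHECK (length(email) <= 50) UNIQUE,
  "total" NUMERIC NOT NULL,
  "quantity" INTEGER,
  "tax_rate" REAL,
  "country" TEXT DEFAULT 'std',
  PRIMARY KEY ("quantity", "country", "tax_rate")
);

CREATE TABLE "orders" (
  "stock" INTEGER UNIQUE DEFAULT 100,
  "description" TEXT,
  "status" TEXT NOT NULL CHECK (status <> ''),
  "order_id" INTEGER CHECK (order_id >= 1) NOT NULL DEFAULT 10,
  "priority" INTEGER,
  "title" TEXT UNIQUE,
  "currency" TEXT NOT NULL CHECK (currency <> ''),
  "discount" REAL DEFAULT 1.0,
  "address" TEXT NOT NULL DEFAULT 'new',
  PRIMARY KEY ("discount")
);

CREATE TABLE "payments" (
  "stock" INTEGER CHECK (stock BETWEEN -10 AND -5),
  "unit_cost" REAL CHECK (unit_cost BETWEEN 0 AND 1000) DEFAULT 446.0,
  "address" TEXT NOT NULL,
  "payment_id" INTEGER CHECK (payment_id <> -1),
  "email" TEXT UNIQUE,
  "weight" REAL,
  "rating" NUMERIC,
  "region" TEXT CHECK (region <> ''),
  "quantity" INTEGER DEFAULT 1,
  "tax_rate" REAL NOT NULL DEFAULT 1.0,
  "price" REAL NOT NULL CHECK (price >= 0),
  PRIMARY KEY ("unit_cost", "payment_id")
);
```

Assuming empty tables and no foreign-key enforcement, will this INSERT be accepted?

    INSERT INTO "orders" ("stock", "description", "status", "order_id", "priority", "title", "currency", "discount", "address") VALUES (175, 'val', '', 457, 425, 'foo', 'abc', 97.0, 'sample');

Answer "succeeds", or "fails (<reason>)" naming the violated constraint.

The value '' for status violates CHECK (status <> '').

fails (CHECK on status)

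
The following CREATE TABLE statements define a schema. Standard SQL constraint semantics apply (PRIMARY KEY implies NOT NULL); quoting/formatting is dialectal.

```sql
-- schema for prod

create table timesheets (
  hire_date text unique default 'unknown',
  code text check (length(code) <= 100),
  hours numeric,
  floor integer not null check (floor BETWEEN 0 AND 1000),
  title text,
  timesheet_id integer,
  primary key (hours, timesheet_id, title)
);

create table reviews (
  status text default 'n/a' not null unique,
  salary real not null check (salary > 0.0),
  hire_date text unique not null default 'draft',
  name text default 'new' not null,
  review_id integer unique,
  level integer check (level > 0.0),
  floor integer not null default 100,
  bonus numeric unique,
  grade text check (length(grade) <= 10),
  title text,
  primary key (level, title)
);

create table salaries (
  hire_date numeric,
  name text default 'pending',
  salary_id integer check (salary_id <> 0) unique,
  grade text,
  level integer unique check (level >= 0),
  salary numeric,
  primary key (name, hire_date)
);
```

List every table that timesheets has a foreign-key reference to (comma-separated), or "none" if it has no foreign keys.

none

No column in timesheets has a REFERENCES clause.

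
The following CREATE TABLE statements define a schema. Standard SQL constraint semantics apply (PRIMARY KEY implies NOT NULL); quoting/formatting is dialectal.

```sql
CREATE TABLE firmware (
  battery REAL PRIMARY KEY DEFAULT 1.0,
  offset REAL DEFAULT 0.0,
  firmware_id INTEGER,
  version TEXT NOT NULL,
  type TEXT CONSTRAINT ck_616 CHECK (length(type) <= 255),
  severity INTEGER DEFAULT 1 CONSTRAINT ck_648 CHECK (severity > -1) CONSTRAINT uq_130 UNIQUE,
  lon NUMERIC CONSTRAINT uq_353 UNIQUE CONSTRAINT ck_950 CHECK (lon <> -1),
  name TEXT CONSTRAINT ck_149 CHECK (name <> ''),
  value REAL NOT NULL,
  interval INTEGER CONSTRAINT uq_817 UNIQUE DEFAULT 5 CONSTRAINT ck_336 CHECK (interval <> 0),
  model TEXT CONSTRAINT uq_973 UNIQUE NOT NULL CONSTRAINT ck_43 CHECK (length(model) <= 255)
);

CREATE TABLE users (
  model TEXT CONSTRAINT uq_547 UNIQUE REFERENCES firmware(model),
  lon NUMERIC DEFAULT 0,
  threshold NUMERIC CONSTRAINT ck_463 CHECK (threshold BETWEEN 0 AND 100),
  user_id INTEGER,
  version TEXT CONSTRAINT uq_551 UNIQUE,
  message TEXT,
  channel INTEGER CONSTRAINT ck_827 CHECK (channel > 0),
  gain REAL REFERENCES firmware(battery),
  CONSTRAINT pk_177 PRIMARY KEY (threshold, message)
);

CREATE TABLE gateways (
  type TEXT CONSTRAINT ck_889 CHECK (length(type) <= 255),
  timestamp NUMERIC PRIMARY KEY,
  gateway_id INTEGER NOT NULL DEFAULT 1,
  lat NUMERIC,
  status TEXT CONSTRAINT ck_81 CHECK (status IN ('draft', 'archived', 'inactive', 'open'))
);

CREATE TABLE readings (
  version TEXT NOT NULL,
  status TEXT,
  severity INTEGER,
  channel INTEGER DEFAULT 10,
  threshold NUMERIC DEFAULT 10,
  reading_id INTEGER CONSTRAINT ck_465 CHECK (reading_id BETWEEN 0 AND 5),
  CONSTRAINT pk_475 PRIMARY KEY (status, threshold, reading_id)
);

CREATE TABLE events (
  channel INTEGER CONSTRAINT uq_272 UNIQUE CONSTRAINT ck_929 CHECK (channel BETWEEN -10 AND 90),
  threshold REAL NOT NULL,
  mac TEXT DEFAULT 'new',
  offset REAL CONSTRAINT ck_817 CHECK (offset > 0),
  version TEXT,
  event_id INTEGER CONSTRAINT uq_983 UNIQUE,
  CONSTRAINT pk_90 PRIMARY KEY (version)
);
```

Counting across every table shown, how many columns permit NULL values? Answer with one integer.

22

firmware: 7 nullable (offset, firmware_id, type, severity, lon, name, interval — PK (battery) and explicit NOT NULL columns excluded).
users: 6 nullable (model, lon, user_id, version, channel, gain — PK (threshold, message) and explicit NOT NULL columns excluded).
gateways: 3 nullable (type, lat, status — PK (timestamp) and explicit NOT NULL columns excluded).
readings: 2 nullable (severity, channel — PK (status, threshold, reading_id) and explicit NOT NULL columns excluded).
events: 4 nullable (channel, mac, offset, event_id — PK (version) and explicit NOT NULL columns excluded).
Total: 7 + 6 + 3 + 2 + 4 = 22.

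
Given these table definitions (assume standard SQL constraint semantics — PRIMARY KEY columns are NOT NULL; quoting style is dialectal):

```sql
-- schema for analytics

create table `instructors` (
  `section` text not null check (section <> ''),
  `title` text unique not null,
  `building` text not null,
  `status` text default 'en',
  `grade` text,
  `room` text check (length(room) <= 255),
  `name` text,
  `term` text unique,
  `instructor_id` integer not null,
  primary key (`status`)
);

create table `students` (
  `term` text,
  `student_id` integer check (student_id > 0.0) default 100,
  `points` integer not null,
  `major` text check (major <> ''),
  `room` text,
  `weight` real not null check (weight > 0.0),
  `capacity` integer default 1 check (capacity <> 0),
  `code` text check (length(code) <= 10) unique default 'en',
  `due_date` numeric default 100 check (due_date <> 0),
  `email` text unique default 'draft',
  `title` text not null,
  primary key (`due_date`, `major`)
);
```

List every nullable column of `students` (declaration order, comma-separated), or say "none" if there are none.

term, student_id, room, capacity, code, email

- term: no NOT NULL constraint applies → nullable.
- student_id: CHECK does not forbid NULL (a CHECK constraint passes when its expression is NULL) → nullable.
- points: declared NOT NULL → not nullable.
- major: part of the PRIMARY KEY, which implies NOT NULL → not nullable.
- room: no NOT NULL constraint applies → nullable.
- weight: declared NOT NULL → not nullable.
- capacity: CHECK does not forbid NULL (a CHECK constraint passes when its expression is NULL) → nullable.
- code: CHECK does not forbid NULL (a CHECK constraint passes when its expression is NULL) → nullable.
- due_date: part of the PRIMARY KEY, which implies NOT NULL → not nullable.
- email: UNIQUE does not imply NOT NULL → nullable.
- title: declared NOT NULL → not nullable.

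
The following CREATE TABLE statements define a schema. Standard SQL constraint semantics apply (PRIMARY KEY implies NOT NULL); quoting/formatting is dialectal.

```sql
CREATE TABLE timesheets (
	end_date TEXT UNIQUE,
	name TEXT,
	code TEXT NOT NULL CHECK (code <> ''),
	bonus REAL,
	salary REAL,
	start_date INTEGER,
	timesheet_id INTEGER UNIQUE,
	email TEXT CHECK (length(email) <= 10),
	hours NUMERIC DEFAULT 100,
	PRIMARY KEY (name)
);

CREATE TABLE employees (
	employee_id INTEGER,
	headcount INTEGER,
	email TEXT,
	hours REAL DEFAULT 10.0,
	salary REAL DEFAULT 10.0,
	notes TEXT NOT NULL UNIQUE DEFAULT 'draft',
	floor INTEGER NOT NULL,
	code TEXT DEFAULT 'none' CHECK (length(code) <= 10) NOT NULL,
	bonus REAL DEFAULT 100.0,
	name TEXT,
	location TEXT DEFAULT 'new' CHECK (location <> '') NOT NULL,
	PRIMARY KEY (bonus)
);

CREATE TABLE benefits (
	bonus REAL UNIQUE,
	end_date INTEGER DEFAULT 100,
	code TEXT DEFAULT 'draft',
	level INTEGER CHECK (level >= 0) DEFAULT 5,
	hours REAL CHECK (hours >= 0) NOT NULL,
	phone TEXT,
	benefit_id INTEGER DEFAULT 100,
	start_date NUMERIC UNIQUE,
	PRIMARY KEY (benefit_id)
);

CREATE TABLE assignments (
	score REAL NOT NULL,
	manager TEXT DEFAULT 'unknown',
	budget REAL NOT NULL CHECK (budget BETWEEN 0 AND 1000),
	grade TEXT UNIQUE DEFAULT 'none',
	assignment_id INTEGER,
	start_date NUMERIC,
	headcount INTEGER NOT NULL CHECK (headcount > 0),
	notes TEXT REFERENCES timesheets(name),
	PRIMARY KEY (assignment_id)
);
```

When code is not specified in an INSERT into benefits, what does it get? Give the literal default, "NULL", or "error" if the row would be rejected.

code has an explicit DEFAULT 'draft'.
When the column is omitted from an INSERT, that default is used.

'draft'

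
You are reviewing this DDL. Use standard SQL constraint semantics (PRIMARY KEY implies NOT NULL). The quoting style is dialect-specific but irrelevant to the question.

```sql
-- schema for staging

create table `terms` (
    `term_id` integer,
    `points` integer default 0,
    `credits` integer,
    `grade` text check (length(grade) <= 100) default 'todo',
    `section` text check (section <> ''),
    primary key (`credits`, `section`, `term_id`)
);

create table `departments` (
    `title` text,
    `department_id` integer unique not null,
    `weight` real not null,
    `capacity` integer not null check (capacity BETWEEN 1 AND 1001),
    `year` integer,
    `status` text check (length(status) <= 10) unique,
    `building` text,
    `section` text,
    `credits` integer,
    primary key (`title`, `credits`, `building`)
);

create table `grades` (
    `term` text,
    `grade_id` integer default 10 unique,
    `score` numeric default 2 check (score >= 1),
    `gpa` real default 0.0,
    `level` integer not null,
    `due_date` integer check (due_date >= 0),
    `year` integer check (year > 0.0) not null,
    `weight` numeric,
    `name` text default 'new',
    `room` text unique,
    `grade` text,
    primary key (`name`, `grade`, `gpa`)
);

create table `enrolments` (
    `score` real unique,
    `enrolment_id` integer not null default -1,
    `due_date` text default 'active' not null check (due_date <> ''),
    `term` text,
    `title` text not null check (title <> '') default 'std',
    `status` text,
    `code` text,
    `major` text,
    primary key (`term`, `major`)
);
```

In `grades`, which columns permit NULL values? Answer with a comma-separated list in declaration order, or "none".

term, grade_id, score, due_date, weight, room

- term: no NOT NULL constraint applies → nullable.
- grade_id: UNIQUE does not imply NOT NULL → nullable.
- score: CHECK does not forbid NULL (a CHECK constraint passes when its expression is NULL) → nullable.
- gpa: part of the PRIMARY KEY, which implies NOT NULL → not nullable.
- level: declared NOT NULL → not nullable.
- due_date: CHECK does not forbid NULL (a CHECK constraint passes when its expression is NULL) → nullable.
- year: declared NOT NULL → not nullable.
- weight: no NOT NULL constraint applies → nullable.
- name: part of the PRIMARY KEY, which implies NOT NULL → not nullable.
- room: UNIQUE does not imply NOT NULL → nullable.
- grade: part of the PRIMARY KEY, which implies NOT NULL → not nullable.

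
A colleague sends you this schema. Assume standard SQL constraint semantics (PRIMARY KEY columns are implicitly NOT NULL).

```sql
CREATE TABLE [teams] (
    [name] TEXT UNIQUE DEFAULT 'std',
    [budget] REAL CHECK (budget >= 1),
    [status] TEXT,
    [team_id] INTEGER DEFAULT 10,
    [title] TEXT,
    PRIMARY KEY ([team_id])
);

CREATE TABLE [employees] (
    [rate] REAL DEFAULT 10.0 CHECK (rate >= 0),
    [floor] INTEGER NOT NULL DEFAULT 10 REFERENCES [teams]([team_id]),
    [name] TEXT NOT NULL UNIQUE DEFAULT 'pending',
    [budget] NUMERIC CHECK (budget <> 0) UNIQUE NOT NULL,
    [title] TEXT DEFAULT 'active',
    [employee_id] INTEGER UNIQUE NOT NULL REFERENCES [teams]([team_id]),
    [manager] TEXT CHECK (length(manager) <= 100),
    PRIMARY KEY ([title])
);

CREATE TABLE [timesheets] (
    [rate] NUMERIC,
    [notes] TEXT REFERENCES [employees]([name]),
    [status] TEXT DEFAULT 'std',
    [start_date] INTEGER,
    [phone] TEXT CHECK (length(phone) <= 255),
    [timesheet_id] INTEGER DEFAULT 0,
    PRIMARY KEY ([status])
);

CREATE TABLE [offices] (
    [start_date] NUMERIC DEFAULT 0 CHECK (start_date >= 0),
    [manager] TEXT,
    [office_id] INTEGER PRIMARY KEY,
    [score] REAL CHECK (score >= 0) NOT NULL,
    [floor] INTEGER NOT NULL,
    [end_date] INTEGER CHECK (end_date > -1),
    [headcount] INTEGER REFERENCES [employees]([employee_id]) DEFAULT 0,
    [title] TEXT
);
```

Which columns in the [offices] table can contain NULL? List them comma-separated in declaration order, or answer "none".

start_date, manager, end_date, headcount, title

- start_date: CHECK does not forbid NULL (a CHECK constraint passes when its expression is NULL) → nullable.
- manager: no NOT NULL constraint applies → nullable.
- office_id: part of the PRIMARY KEY, which implies NOT NULL → not nullable.
- score: declared NOT NULL → not nullable.
- floor: declared NOT NULL → not nullable.
- end_date: CHECK does not forbid NULL (a CHECK constraint passes when its expression is NULL) → nullable.
- headcount: a foreign key column may be NULL unless separately constrained → nullable.
- title: no NOT NULL constraint applies → nullable.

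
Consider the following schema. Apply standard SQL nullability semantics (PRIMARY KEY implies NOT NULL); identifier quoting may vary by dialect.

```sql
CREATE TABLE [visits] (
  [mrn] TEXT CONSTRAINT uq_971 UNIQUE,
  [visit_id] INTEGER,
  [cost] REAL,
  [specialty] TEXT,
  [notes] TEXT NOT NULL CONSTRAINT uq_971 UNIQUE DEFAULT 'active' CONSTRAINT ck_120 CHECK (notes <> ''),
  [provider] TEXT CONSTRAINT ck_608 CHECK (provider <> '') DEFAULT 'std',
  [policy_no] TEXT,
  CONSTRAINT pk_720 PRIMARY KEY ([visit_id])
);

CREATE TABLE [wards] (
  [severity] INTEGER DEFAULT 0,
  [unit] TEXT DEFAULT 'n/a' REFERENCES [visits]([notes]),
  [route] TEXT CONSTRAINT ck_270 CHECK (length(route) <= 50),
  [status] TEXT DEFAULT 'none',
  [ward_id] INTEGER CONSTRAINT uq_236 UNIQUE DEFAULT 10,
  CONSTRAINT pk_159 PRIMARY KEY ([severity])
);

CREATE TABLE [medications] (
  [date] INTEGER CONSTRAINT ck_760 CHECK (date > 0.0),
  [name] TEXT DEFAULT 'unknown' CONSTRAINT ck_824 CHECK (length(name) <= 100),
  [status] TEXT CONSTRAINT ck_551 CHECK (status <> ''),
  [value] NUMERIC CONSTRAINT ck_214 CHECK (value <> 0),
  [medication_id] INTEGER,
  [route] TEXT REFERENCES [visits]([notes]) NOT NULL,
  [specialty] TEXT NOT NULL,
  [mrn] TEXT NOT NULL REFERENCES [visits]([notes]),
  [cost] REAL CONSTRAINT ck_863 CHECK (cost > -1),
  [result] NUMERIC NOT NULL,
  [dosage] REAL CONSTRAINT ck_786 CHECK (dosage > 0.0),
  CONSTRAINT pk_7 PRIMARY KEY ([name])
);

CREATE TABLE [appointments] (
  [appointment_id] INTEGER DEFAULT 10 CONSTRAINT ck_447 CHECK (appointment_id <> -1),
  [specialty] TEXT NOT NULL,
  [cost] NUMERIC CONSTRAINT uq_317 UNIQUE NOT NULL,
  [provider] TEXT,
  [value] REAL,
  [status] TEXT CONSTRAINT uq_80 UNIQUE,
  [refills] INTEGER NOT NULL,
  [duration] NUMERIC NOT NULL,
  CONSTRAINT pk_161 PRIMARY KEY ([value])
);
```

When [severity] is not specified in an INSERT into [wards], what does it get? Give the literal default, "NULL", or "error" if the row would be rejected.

severity has an explicit DEFAULT 0.
When the column is omitted from an INSERT, that default is used.

0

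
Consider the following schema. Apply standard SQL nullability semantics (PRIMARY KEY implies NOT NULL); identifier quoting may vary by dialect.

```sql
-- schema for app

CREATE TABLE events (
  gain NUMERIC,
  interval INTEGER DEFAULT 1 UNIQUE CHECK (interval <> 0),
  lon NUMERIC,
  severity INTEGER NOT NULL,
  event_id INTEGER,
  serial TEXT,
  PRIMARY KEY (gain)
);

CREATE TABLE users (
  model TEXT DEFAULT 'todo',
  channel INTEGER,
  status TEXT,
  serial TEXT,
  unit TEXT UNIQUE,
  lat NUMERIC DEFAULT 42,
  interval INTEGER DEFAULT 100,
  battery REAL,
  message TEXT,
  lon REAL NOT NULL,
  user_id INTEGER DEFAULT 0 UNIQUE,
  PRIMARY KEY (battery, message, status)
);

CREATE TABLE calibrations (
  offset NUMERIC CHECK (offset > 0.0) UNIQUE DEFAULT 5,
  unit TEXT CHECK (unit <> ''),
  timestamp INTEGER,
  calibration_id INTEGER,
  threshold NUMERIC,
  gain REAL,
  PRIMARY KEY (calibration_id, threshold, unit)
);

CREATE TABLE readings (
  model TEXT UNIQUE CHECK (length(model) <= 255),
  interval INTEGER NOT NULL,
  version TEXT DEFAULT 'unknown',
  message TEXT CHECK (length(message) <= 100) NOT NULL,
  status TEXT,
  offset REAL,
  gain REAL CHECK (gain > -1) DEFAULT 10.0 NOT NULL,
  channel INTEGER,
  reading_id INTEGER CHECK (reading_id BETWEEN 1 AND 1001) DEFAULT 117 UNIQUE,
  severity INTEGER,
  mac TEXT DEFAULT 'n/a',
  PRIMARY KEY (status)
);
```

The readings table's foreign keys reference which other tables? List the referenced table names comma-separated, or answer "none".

none

No column in readings has a REFERENCES clause.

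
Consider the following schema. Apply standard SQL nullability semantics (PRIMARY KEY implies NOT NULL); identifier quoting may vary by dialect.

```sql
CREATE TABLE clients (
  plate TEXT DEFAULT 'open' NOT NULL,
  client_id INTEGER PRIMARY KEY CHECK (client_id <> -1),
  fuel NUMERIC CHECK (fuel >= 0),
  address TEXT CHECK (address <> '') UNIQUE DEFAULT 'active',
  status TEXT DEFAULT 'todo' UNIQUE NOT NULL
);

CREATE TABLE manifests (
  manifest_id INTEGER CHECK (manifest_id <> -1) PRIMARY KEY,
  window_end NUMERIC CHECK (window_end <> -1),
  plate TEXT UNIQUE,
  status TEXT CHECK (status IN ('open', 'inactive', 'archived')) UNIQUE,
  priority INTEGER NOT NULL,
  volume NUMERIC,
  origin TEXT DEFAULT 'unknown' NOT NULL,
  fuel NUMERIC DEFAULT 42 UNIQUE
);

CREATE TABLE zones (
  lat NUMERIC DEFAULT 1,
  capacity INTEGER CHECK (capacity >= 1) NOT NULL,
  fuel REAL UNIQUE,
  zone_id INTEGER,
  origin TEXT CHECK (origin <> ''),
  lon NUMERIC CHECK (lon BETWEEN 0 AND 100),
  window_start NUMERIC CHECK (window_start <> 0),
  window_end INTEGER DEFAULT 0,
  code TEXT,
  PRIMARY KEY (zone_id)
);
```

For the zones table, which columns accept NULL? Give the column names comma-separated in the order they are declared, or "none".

lat, fuel, origin, lon, window_start, window_end, code

- lat: DEFAULT only fills an omitted column; an explicit NULL is still allowed → nullable.
- capacity: declared NOT NULL → not nullable.
- fuel: UNIQUE does not imply NOT NULL → nullable.
- zone_id: part of the PRIMARY KEY, which implies NOT NULL → not nullable.
- origin: CHECK does not forbid NULL (a CHECK constraint passes when its expression is NULL) → nullable.
- lon: CHECK does not forbid NULL (a CHECK constraint passes when its expression is NULL) → nullable.
- window_start: CHECK does not forbid NULL (a CHECK constraint passes when its expression is NULL) → nullable.
- window_end: DEFAULT only fills an omitted column; an explicit NULL is still allowed → nullable.
- code: no NOT NULL constraint applies → nullable.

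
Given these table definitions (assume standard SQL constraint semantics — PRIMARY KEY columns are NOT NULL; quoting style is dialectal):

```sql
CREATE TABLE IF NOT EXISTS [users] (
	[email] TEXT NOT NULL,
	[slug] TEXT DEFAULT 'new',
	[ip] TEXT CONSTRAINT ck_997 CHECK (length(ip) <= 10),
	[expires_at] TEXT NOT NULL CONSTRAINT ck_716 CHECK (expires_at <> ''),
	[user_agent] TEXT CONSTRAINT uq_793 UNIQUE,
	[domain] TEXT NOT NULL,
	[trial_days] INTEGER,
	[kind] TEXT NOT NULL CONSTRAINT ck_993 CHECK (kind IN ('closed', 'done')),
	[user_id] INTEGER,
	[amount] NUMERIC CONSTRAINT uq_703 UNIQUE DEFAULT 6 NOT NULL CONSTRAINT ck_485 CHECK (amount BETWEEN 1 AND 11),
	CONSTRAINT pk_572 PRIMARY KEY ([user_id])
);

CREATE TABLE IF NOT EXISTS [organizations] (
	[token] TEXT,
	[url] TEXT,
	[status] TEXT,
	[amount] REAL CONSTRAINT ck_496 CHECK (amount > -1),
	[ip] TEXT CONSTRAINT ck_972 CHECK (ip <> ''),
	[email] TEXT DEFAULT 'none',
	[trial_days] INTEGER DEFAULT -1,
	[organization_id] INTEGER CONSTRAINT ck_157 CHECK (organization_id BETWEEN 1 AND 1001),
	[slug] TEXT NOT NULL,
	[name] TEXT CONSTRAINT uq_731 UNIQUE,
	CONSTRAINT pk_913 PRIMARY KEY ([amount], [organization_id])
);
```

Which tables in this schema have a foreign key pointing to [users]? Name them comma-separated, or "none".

No REFERENCES clause anywhere in the schema names users.

none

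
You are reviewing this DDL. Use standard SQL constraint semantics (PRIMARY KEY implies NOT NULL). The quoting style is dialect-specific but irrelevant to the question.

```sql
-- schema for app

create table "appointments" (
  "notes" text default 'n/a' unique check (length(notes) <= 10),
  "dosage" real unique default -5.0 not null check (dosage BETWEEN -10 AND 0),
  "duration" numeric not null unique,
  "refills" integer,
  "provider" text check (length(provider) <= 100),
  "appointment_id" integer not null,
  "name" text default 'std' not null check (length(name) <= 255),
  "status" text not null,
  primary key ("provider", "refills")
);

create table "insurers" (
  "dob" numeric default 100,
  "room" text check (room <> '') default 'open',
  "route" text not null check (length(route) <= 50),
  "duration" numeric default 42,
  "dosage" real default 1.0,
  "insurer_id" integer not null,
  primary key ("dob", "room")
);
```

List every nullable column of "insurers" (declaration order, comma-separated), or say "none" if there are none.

duration, dosage

- dob: part of the PRIMARY KEY, which implies NOT NULL → not nullable.
- room: part of the PRIMARY KEY, which implies NOT NULL → not nullable.
- route: declared NOT NULL → not nullable.
- duration: DEFAULT only fills an omitted column; an explicit NULL is still allowed → nullable.
- dosage: DEFAULT only fills an omitted column; an explicit NULL is still allowed → nullable.
- insurer_id: declared NOT NULL → not nullable.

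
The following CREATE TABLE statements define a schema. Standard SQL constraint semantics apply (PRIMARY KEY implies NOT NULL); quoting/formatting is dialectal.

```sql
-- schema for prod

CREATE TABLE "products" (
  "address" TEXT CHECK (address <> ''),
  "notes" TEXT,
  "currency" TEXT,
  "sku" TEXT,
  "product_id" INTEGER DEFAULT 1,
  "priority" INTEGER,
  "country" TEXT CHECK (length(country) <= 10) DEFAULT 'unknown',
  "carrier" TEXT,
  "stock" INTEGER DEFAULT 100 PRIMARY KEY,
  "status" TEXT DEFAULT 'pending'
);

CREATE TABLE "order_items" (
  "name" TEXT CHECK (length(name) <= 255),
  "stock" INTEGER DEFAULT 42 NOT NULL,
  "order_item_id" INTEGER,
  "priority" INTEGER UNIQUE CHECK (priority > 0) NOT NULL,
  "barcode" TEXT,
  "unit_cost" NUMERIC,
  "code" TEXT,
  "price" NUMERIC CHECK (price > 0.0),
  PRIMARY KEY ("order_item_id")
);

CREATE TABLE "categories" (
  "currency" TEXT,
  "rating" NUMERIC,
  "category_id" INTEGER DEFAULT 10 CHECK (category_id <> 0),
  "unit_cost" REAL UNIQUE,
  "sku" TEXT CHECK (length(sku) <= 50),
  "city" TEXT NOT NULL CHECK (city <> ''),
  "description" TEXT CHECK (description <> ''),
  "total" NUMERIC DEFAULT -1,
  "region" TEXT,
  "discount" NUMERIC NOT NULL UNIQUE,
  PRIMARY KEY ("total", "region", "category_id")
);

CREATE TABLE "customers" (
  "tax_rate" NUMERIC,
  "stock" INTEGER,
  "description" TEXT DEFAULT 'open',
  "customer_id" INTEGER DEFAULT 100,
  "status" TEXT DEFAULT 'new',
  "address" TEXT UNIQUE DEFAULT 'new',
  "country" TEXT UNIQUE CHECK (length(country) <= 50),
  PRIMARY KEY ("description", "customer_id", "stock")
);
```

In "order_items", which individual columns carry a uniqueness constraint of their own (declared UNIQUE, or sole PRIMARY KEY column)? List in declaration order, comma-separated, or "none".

- name: no UNIQUE or single-column PK constraint.
- stock: no UNIQUE or single-column PK constraint.
- order_item_id: single-column PRIMARY KEY → unique.
- priority: declared UNIQUE → unique.
- barcode: no UNIQUE or single-column PK constraint.
- unit_cost: no UNIQUE or single-column PK constraint.
- code: no UNIQUE or single-column PK constraint.
- price: no UNIQUE or single-column PK constraint.

order_item_id, priority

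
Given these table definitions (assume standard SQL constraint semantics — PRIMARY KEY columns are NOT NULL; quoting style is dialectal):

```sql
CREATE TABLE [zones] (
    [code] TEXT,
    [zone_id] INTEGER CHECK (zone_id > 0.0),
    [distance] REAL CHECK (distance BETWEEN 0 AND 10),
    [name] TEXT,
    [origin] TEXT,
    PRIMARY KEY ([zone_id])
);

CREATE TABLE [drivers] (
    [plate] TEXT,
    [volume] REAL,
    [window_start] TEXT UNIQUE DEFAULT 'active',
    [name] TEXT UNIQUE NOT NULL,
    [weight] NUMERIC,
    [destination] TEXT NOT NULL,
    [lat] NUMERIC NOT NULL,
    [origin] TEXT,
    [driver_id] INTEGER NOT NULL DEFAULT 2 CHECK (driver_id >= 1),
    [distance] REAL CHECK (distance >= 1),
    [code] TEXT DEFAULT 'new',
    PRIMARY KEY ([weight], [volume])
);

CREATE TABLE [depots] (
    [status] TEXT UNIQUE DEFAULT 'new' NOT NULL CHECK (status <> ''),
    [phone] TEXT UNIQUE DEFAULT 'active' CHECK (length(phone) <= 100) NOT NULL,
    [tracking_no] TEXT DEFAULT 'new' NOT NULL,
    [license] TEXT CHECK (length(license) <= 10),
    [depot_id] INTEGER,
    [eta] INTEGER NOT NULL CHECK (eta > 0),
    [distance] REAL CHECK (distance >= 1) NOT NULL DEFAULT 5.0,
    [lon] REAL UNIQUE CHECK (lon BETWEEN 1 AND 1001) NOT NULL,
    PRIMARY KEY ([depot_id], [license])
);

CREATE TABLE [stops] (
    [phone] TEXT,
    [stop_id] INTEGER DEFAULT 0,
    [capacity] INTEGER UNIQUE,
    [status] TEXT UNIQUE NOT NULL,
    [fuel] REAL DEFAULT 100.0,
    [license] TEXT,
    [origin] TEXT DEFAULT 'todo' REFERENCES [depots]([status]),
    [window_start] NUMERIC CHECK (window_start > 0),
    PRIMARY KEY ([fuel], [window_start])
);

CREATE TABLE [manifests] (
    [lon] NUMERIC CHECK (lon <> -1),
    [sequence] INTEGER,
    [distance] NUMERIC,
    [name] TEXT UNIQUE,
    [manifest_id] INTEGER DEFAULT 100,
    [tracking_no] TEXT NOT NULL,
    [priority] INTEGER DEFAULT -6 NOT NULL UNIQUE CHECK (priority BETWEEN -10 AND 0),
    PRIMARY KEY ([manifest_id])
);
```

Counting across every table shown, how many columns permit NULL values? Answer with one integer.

18

zones: 4 nullable (code, distance, name, origin — PK (zone_id) and explicit NOT NULL columns excluded).
drivers: 5 nullable (plate, window_start, origin, distance, code — PK (weight, volume) and explicit NOT NULL columns excluded).
depots: 0 nullable (none — PK (depot_id, license) and explicit NOT NULL columns excluded).
stops: 5 nullable (phone, stop_id, capacity, license, origin — PK (fuel, window_start) and explicit NOT NULL columns excluded).
manifests: 4 nullable (lon, sequence, distance, name — PK (manifest_id) and explicit NOT NULL columns excluded).
Total: 4 + 5 + 0 + 5 + 4 = 18.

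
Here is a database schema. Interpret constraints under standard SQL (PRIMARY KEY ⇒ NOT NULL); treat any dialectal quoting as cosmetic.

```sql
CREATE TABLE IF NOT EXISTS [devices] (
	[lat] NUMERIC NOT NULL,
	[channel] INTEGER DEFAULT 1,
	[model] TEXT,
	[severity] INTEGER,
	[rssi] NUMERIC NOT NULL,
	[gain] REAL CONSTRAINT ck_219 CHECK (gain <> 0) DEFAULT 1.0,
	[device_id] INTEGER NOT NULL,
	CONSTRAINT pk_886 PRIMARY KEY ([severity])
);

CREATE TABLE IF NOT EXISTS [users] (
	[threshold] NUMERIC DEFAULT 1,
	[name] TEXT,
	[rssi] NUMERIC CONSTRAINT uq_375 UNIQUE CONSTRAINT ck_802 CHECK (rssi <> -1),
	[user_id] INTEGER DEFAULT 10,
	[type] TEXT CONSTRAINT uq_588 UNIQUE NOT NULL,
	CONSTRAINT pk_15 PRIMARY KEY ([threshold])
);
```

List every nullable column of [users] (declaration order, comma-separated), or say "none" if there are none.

name, rssi, user_id

- threshold: part of the PRIMARY KEY, which implies NOT NULL → not nullable.
- name: no NOT NULL constraint applies → nullable.
- rssi: CHECK does not forbid NULL (a CHECK constraint passes when its expression is NULL) → nullable.
- user_id: DEFAULT only fills an omitted column; an explicit NULL is still allowed → nullable.
- type: declared NOT NULL → not nullable.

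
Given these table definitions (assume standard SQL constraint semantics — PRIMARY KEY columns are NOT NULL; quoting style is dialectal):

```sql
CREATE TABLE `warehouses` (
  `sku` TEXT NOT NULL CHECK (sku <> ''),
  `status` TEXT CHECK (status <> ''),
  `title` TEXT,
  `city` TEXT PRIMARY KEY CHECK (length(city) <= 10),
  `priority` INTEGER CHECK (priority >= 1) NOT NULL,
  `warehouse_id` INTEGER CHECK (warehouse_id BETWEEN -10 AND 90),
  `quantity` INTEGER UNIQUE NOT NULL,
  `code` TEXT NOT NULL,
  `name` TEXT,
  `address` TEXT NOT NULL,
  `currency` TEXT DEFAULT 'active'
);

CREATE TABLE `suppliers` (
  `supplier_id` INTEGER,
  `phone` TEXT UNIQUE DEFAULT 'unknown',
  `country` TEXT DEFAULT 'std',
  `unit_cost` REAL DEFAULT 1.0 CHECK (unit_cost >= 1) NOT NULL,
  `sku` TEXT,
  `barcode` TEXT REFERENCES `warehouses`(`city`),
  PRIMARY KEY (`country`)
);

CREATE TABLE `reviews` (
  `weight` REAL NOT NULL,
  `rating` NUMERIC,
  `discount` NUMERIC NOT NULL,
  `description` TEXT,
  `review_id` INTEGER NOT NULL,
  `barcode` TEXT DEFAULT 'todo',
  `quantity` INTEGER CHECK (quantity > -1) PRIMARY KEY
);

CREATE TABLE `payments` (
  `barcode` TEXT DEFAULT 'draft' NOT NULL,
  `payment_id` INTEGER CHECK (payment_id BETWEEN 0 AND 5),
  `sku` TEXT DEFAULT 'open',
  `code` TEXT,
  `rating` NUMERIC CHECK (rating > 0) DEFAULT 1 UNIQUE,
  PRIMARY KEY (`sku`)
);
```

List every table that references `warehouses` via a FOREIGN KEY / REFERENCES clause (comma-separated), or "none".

- suppliers.barcode references warehouses(city).

suppliers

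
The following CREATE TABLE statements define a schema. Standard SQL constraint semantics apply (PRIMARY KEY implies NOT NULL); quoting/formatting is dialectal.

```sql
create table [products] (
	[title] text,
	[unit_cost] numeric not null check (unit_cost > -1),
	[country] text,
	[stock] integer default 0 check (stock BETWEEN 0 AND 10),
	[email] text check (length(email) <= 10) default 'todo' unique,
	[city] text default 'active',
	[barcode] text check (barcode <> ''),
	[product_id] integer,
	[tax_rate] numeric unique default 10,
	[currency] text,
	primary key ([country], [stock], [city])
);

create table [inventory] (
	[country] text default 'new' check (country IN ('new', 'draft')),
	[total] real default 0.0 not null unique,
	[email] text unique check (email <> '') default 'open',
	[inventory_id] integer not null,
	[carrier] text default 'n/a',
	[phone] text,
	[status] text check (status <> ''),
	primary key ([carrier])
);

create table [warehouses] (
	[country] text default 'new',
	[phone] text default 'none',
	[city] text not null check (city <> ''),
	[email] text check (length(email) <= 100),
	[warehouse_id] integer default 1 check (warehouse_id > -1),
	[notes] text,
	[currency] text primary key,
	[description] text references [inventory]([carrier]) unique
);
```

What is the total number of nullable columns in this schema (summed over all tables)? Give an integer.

products: 6 nullable (title, email, barcode, product_id, tax_rate, currency — PK (country, stock, city) and explicit NOT NULL columns excluded).
inventory: 4 nullable (country, email, phone, status — PK (carrier) and explicit NOT NULL columns excluded).
warehouses: 6 nullable (country, phone, email, warehouse_id, notes, description — PK (currency) and explicit NOT NULL columns excluded).
Total: 6 + 4 + 6 = 16.

16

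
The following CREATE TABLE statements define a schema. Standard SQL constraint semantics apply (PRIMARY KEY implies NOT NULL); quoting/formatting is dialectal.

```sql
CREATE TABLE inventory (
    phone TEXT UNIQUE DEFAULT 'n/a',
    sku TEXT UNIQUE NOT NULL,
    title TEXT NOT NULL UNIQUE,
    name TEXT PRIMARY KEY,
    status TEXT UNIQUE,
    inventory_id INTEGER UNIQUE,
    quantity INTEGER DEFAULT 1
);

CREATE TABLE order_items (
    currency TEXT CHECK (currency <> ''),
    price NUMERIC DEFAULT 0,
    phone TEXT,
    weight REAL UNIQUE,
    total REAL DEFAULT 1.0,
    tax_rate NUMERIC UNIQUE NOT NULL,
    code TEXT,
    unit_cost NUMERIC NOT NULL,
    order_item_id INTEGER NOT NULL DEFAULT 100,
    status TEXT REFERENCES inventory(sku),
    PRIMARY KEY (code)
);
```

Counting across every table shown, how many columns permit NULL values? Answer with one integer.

inventory: 4 nullable (phone, status, inventory_id, quantity — PK (name) and explicit NOT NULL columns excluded).
order_items: 6 nullable (currency, price, phone, weight, total, status — PK (code) and explicit NOT NULL columns excluded).
Total: 4 + 6 = 10.

10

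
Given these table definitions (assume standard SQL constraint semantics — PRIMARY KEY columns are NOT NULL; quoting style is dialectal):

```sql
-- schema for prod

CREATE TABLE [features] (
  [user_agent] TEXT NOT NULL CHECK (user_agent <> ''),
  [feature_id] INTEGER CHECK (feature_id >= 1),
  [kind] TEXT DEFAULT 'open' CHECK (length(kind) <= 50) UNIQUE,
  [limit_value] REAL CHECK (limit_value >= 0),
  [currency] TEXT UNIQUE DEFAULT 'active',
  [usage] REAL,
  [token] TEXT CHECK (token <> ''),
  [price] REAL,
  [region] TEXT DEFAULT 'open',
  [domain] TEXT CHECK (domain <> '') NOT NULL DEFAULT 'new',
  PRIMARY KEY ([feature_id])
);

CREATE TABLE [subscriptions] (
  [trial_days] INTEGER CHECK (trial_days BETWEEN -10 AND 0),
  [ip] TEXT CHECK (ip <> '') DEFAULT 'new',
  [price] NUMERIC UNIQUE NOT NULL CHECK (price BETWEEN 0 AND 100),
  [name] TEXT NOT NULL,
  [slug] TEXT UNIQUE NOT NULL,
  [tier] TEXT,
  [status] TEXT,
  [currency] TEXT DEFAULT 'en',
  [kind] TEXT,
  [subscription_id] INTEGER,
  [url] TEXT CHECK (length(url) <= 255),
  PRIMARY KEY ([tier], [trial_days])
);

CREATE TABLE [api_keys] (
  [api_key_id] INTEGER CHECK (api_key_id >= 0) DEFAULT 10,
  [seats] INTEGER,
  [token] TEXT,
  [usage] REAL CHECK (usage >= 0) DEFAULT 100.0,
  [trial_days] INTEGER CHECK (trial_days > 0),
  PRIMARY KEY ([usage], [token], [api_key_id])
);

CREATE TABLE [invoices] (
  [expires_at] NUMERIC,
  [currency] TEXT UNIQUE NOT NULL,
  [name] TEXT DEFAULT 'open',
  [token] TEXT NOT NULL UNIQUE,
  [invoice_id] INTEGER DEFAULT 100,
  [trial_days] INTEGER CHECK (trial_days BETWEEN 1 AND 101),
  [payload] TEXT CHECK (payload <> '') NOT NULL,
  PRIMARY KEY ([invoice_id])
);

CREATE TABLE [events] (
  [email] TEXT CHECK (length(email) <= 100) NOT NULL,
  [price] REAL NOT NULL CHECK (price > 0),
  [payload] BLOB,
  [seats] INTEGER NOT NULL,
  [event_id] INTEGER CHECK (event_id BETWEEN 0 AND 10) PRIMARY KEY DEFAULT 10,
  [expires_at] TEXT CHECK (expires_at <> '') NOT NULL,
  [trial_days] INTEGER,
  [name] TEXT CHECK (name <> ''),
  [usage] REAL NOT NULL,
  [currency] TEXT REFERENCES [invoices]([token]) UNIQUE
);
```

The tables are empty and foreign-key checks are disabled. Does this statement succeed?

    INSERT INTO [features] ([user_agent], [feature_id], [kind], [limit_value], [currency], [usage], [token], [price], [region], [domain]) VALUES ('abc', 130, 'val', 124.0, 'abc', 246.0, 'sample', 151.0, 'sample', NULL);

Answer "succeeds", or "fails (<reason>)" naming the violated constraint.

fails (NOT NULL on domain)

domain is explicitly set to NULL, but domain is declared NOT NULL.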